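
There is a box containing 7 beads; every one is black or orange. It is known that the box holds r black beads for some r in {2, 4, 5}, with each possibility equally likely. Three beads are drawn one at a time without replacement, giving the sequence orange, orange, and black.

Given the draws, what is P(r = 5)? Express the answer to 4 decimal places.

Compute the likelihood of the observed sequence for each case: P(data | r = 2) = (5/7)(4/6)(2/5) = 4/21; P(data | r = 4) = (3/7)(2/6)(4/5) = 4/35; P(data | r = 5) = (2/7)(1/6)(5/5) = 1/21.
Weighting by the prior gives 1/3 · 4/21 = 4/63, 1/3 · 4/35 = 4/105, 1/3 · 1/21 = 1/63; summing to 37/315.
Hence P(r = 5 | data) = (1/63) / (37/315) = 5/37.

0.1351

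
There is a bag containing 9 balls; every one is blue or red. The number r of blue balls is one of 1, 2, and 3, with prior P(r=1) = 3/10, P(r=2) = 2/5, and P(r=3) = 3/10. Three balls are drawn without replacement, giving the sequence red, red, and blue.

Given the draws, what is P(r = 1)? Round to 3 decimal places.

For each hypothesis, P(data | H) works out to: P(data | r = 1) = (8/9)(7/8)(1/7) = 1/9; P(data | r = 2) = (7/9)(6/8)(2/7) = 1/6; P(data | r = 3) = (6/9)(5/8)(3/7) = 5/28.
Multiplying each by its prior: 3/10 · 1/9 = 1/30, 2/5 · 1/6 = 1/15, 3/10 · 5/28 = 3/56; with total 43/280.
Therefore the posterior P(r = 1 | data) = (1/30) / (43/280) = 28/129.

0.217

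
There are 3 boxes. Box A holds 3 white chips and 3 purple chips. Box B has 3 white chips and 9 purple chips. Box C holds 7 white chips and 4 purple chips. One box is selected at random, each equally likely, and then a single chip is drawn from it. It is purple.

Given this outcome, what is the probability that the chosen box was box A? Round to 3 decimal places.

0.310

Under each hypothesis, the probability of this draw is: P(data | box A) = (3/6) = 1/2; P(data | box B) = (9/12) = 3/4; P(data | box C) = (4/11) = 4/11.
Weighting by the prior gives 1/3 · 1/2 = 1/6, 1/3 · 3/4 = 1/4, 1/3 · 4/11 = 4/33; with total 71/132.
Hence P(box A | data) = (1/6) / (71/132) = 22/71.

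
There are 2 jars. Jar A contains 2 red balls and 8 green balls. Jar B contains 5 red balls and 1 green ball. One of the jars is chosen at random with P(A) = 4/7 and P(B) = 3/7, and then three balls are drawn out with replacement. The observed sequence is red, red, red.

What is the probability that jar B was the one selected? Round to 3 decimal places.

Under each hypothesis, the probability of the observed sequence is: P(data | jar A) = (2/10)(2/10)(2/10) = 0.008; P(data | jar B) = (5/6)(5/6)(5/6) = 0.5787.
The prior-weighted likelihoods are 4/7 · 0.008 = 0.0045714, 3/7 · 0.5787 = 0.24802; with total 0.25259.
By Bayes' rule, P(jar B | data) = (0.24802) / (0.25259) = 0.9819.

0.982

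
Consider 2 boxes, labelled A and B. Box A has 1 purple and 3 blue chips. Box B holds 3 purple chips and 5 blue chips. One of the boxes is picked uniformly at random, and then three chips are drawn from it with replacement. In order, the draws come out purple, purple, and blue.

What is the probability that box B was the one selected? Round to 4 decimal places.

0.6522

Compute the likelihood of the observed sequence for each case: P(data | box A) = (1/4)(1/4)(3/4) = 0.046875; P(data | box B) = (3/8)(3/8)(5/8) = 0.087891.
Weighting by the prior gives 1/2 · 0.046875 = 0.023438, 1/2 · 0.087891 = 0.043945; these sum to 0.067383.
Therefore the posterior P(box B | data) = (0.043945) / (0.067383) = 0.65217.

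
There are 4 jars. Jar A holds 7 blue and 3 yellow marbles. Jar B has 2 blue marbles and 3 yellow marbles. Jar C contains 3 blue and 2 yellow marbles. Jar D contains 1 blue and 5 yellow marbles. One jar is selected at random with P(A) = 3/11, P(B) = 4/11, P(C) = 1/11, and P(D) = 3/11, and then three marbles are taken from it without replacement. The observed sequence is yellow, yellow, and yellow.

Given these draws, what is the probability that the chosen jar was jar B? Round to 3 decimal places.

For each hypothesis, P(data | H) works out to: P(data | jar A) = (3/10)(2/9)(1/8) = 1/120; P(data | jar B) = (3/5)(2/4)(1/3) = 1/10; P(data | jar C) = (2/5)(1/4)(0/3) = 0; P(data | jar D) = (5/6)(4/5)(3/4) = 1/2.
The prior-weighted likelihoods are 3/11 · 1/120 = 1/440, 4/11 · 1/10 = 2/55, 1/11 · 0 = 0, 3/11 · 1/2 = 3/22; these sum to 7/40.
Therefore the posterior P(jar B | data) = (2/55) / (7/40) = 16/77.

0.208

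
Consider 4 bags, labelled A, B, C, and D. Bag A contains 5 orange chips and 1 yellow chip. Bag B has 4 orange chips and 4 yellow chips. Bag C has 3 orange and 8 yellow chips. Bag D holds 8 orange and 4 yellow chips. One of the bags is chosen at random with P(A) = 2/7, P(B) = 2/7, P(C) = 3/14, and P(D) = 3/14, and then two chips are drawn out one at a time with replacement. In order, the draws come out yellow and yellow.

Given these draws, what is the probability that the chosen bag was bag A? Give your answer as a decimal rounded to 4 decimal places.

Under each hypothesis, the probability of the observed sequence is: P(data | bag A) = (1/6)(1/6) = 0.027778; P(data | bag B) = (4/8)(4/8) = 0.25; P(data | bag C) = (8/11)(8/11) = 0.52893; P(data | bag D) = (4/12)(4/12) = 0.11111.
Multiplying each by its prior: 2/7 · 0.027778 = 0.0079365, 2/7 · 0.25 = 0.071429, 3/14 · 0.52893 = 0.11334, 3/14 · 0.11111 = 0.02381; with total 0.21652.
So P(bag A | data) = (0.0079365) / (0.21652) = 0.036656.

0.0367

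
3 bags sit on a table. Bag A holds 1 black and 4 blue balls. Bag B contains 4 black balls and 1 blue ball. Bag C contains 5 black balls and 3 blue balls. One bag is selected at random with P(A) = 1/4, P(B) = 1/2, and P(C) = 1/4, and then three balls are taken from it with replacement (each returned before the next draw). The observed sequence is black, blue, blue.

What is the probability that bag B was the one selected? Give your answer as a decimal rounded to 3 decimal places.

0.229

The likelihood of the observed sequence under each hypothesis: P(data | bag A) = (1/5)(4/5)(4/5) = 0.128; P(data | bag B) = (4/5)(1/5)(1/5) = 0.032; P(data | bag C) = (5/8)(3/8)(3/8) = 0.087891.
Weighting by the prior gives 1/4 · 0.128 = 0.032, 1/2 · 0.032 = 0.016, 1/4 · 0.087891 = 0.021973; with total 0.069973.
Therefore the posterior P(bag B | data) = (0.016) / (0.069973) = 0.22866.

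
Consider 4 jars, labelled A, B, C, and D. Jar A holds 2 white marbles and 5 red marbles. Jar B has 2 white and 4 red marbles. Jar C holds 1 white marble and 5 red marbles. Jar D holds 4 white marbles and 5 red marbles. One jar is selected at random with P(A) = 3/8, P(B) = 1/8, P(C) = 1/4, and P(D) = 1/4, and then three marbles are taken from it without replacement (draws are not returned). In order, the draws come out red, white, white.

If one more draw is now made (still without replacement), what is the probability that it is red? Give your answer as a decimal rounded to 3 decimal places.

0.823

Under each hypothesis, the probability of the observed sequence is: P(data | jar A) = (5/7)(2/6)(1/5) = 1/21; P(data | jar B) = (4/6)(2/5)(1/4) = 1/15; P(data | jar C) = (5/6)(1/5)(0/4) = 0; P(data | jar D) = (5/9)(4/8)(3/7) = 5/42.
The prior-weighted likelihoods are 3/8 · 1/21 = 1/56, 1/8 · 1/15 = 1/120, 1/4 · 0 = 0, 1/4 · 5/42 = 5/168; these sum to 47/840.
The posterior is then P(jar A | data) = 15/47, P(jar B | data) = 7/47, P(jar C | data) = 0, P(jar D | data) = 25/47.
So P(red next | data) = Σ P(red next | H) P(H | data) = (1)(15/47) + (1)(7/47) + (2/3)(25/47) = 116/141.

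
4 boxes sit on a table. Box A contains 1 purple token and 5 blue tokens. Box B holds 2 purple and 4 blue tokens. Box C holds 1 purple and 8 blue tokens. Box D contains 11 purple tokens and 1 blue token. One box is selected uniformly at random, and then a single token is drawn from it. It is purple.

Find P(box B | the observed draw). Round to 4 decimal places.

0.2182

For each hypothesis, P(data | H) works out to: P(data | box A) = (1/6) = 1/6; P(data | box B) = (2/6) = 1/3; P(data | box C) = (1/9) = 1/9; P(data | box D) = (11/12) = 11/12.
Weighting by the prior gives 1/4 · 1/6 = 1/24, 1/4 · 1/3 = 1/12, 1/4 · 1/9 = 1/36, 1/4 · 11/12 = 11/48; summing to 55/144.
Therefore the posterior P(box B | data) = (1/12) / (55/144) = 12/55.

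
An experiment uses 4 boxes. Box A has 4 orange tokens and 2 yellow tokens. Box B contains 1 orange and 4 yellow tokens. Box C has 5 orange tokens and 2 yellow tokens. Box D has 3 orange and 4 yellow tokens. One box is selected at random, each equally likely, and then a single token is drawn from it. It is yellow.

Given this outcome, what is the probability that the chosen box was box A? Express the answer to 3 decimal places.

Compute the likelihood of this draw for each case: P(data | box A) = (2/6) = 1/3; P(data | box B) = (4/5) = 4/5; P(data | box C) = (2/7) = 2/7; P(data | box D) = (4/7) = 4/7.
Weighting by the prior gives 1/4 · 1/3 = 1/12, 1/4 · 4/5 = 1/5, 1/4 · 2/7 = 1/14, 1/4 · 4/7 = 1/7; summing to 209/420.
By Bayes' rule, P(box A | data) = (1/12) / (209/420) = 35/209.

0.167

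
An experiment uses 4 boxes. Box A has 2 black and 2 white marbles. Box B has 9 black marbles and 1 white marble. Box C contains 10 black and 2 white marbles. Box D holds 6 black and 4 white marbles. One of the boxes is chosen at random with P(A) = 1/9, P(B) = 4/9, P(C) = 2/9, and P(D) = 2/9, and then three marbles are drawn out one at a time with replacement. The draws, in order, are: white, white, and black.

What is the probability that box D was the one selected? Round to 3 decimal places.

Compute the likelihood of the observed sequence for each case: P(data | box A) = (2/4)(2/4)(2/4) = 0.125; P(data | box B) = (1/10)(1/10)(9/10) = 0.009; P(data | box C) = (2/12)(2/12)(10/12) = 0.023148; P(data | box D) = (4/10)(4/10)(6/10) = 0.096.
The prior-weighted likelihoods are 1/9 · 0.125 = 0.013889, 4/9 · 0.009 = 0.004, 2/9 · 0.023148 = 0.005144, 2/9 · 0.096 = 0.021333; summing to 0.044366.
Therefore the posterior P(box D | data) = (0.021333) / (0.044366) = 0.48085.

0.481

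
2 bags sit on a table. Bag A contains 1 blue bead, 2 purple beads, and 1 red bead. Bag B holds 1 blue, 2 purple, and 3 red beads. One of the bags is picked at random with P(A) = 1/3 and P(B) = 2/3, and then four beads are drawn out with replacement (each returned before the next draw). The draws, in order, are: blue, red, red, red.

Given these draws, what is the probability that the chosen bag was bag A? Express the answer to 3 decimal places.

0.086

The likelihood of the observed sequence under each hypothesis: P(data | bag A) = (1/4)(1/4)(1/4)(1/4) = 0.0039062; P(data | bag B) = (1/6)(3/6)(3/6)(3/6) = 0.020833.
Multiplying each by its prior: 1/3 · 0.0039062 = 0.0013021, 2/3 · 0.020833 = 0.013889; summing to 0.015191.
Therefore the posterior P(bag A | data) = (0.0013021) / (0.015191) = 0.085714.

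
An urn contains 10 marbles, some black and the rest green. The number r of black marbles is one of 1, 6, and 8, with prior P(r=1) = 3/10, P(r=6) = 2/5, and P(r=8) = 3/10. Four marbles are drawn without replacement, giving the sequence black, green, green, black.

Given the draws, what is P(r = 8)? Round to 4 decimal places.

Compute the likelihood of the observed sequence for each case: P(data | r = 1) = (1/10)(9/9)(8/8)(0/7) = 0; P(data | r = 6) = (6/10)(4/9)(3/8)(5/7) = 0.071429; P(data | r = 8) = (8/10)(2/9)(1/8)(7/7) = 0.022222.
Multiplying each by its prior: 3/10 · 0 = 0, 2/5 · 0.071429 = 0.028571, 3/10 · 0.022222 = 0.0066667; these sum to 0.035238.
Hence P(r = 8 | data) = (0.0066667) / (0.035238) = 0.18919.

0.1892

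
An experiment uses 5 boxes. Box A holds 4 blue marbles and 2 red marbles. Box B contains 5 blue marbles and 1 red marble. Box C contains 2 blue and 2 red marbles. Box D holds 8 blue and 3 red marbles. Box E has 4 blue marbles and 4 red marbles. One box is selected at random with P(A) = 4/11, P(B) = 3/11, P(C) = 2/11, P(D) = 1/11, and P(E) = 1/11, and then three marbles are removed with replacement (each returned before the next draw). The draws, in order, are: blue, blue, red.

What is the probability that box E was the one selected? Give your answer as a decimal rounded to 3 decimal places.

The likelihood of the observed sequence under each hypothesis: P(data | box A) = (4/6)(4/6)(2/6) = 0.14815; P(data | box B) = (5/6)(5/6)(1/6) = 0.11574; P(data | box C) = (2/4)(2/4)(2/4) = 0.125; P(data | box D) = (8/11)(8/11)(3/11) = 0.14425; P(data | box E) = (4/8)(4/8)(4/8) = 0.125.
Weighting by the prior gives 4/11 · 0.14815 = 0.053872, 3/11 · 0.11574 = 0.031566, 2/11 · 0.125 = 0.022727, 1/11 · 0.14425 = 0.013114, 1/11 · 0.125 = 0.011364; with total 0.13264.
By Bayes' rule, P(box E | data) = (0.011364) / (0.13264) = 0.085671.

0.086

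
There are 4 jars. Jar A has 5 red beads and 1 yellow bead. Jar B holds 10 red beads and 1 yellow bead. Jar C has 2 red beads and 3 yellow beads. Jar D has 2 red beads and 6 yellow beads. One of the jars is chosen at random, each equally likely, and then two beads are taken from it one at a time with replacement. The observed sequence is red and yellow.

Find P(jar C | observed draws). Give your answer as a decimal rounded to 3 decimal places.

0.370

The likelihood of the observed sequence under each hypothesis: P(data | jar A) = (5/6)(1/6) = 0.13889; P(data | jar B) = (10/11)(1/11) = 0.082645; P(data | jar C) = (2/5)(3/5) = 0.24; P(data | jar D) = (2/8)(6/8) = 0.1875.
The prior-weighted likelihoods are 1/4 · 0.13889 = 0.034722, 1/4 · 0.082645 = 0.020661, 1/4 · 0.24 = 0.06, 1/4 · 0.1875 = 0.046875; with total 0.16226.
Hence P(jar C | data) = (0.06) / (0.16226) = 0.36978.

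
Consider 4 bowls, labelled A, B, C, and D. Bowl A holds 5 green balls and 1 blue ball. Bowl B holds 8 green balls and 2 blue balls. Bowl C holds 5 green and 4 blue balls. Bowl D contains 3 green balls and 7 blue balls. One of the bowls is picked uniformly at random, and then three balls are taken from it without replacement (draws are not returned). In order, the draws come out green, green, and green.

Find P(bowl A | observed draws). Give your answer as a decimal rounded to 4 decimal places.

0.4570

Under each hypothesis, the probability of the observed sequence is: P(data | bowl A) = (5/6)(4/5)(3/4) = 0.5; P(data | bowl B) = (8/10)(7/9)(6/8) = 0.46667; P(data | bowl C) = (5/9)(4/8)(3/7) = 0.11905; P(data | bowl D) = (3/10)(2/9)(1/8) = 0.0083333.
The prior-weighted likelihoods are 1/4 · 0.5 = 0.125, 1/4 · 0.46667 = 0.11667, 1/4 · 0.11905 = 0.029762, 1/4 · 0.0083333 = 0.0020833; these sum to 0.27351.
So P(bowl A | data) = (0.125) / (0.27351) = 0.45702.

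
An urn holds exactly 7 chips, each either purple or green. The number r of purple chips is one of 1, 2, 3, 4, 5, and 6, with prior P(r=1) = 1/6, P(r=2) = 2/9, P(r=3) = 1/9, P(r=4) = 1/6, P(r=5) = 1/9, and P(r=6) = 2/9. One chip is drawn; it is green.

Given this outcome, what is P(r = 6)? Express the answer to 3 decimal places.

0.063

The likelihood of this draw under each hypothesis: P(data | r = 1) = (6/7) = 6/7; P(data | r = 2) = (5/7) = 5/7; P(data | r = 3) = (4/7) = 4/7; P(data | r = 4) = (3/7) = 3/7; P(data | r = 5) = (2/7) = 2/7; P(data | r = 6) = (1/7) = 1/7.
Multiplying each by its prior: 1/6 · 6/7 = 1/7, 2/9 · 5/7 = 10/63, 1/9 · 4/7 = 4/63, 1/6 · 3/7 = 1/14, 1/9 · 2/7 = 2/63, 2/9 · 1/7 = 2/63; summing to 1/2.
Hence P(r = 6 | data) = (2/63) / (1/2) = 4/63.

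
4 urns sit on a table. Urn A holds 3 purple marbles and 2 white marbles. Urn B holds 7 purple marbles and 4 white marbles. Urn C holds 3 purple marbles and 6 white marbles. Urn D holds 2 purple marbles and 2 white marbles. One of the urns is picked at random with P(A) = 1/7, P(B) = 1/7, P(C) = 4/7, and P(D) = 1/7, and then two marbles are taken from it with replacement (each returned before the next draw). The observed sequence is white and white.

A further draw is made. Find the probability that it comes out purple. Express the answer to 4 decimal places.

Compute the likelihood of the observed sequence for each case: P(data | urn A) = (2/5)(2/5) = 0.16; P(data | urn B) = (4/11)(4/11) = 0.13223; P(data | urn C) = (6/9)(6/9) = 0.44444; P(data | urn D) = (2/4)(2/4) = 0.25.
Weighting by the prior gives 1/7 · 0.16 = 0.022857, 1/7 · 0.13223 = 0.01889, 4/7 · 0.44444 = 0.25397, 1/7 · 0.25 = 0.035714; summing to 0.33143.
Dividing through by the total gives posterior P(urn A | data) = 0.068965, P(urn B | data) = 0.056996, P(urn C | data) = 0.76628, P(urn D | data) = 0.10776.
So P(purple next | data) = Σ P(purple next | H) P(H | data) = (3/5)(0.068965) + (7/11)(0.056996) + (1/3)(0.76628) + (1/2)(0.10776) = 0.38696.

0.3870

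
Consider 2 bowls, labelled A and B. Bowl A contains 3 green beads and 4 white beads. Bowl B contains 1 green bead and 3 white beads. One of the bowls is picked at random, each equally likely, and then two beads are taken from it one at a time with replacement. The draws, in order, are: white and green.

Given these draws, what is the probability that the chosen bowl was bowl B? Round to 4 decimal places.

Compute the likelihood of the observed sequence for each case: P(data | bowl A) = (4/7)(3/7) = 0.2449; P(data | bowl B) = (3/4)(1/4) = 0.1875.
The prior-weighted likelihoods are 1/2 · 0.2449 = 0.12245, 1/2 · 0.1875 = 0.09375; summing to 0.2162.
Hence P(bowl B | data) = (0.09375) / (0.2162) = 0.43363.

0.4336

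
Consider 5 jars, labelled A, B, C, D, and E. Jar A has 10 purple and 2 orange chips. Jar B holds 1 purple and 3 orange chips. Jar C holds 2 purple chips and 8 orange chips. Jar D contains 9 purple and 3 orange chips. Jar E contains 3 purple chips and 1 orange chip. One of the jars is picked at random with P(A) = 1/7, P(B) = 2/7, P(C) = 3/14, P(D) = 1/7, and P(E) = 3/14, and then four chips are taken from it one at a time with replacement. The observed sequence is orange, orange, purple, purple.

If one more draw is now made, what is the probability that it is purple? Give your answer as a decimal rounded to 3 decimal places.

0.497

Compute the likelihood of the observed sequence for each case: P(data | jar A) = (2/12)(2/12)(10/12)(10/12) = 0.01929; P(data | jar B) = (3/4)(3/4)(1/4)(1/4) = 0.035156; P(data | jar C) = (8/10)(8/10)(2/10)(2/10) = 0.0256; P(data | jar D) = (3/12)(3/12)(9/12)(9/12) = 0.035156; P(data | jar E) = (1/4)(1/4)(3/4)(3/4) = 0.035156.
Weighting by the prior gives 1/7 · 0.01929 = 0.0027557, 2/7 · 0.035156 = 0.010045, 3/14 · 0.0256 = 0.0054857, 1/7 · 0.035156 = 0.0050223, 3/14 · 0.035156 = 0.0075335; summing to 0.030842.
Dividing through by the total gives posterior P(jar A | data) = 0.08935, P(jar B | data) = 0.32568, P(jar C | data) = 0.17787, P(jar D | data) = 0.16284, P(jar E | data) = 0.24426.
So P(purple next | data) = Σ P(purple next | H) P(H | data) = (5/6)(0.08935) + (1/4)(0.32568) + (1/5)(0.17787) + (3/4)(0.16284) + (3/4)(0.24426) = 0.49678.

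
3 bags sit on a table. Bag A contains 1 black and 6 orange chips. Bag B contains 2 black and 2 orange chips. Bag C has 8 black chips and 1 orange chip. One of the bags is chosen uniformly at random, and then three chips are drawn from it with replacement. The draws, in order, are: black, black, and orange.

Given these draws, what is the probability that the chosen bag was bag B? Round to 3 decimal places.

For each hypothesis, P(data | H) works out to: P(data | bag A) = (1/7)(1/7)(6/7) = 0.017493; P(data | bag B) = (2/4)(2/4)(2/4) = 0.125; P(data | bag C) = (8/9)(8/9)(1/9) = 0.087791.
Weighting by the prior gives 1/3 · 0.017493 = 0.0058309, 1/3 · 0.125 = 0.041667, 1/3 · 0.087791 = 0.029264; summing to 0.076761.
So P(bag B | data) = (0.041667) / (0.076761) = 0.54281.

0.543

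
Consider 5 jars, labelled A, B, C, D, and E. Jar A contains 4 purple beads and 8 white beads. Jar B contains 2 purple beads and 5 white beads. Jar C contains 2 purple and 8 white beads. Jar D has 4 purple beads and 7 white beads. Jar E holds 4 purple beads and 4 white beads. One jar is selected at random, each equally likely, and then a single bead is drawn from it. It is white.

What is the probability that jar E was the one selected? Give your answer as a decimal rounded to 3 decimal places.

Compute the likelihood of this draw for each case: P(data | jar A) = (8/12) = 0.66667; P(data | jar B) = (5/7) = 0.71429; P(data | jar C) = (8/10) = 0.8; P(data | jar D) = (7/11) = 0.63636; P(data | jar E) = (4/8) = 0.5.
Multiplying each by its prior: 1/5 · 0.66667 = 0.13333, 1/5 · 0.71429 = 0.14286, 1/5 · 0.8 = 0.16, 1/5 · 0.63636 = 0.12727, 1/5 · 0.5 = 0.1; these sum to 0.66346.
So P(jar E | data) = (0.1) / (0.66346) = 0.15072.

0.151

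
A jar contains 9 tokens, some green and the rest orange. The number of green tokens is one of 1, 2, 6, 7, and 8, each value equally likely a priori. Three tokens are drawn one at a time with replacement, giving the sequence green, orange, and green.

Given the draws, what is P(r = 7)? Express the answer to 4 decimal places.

0.3203

Compute the likelihood of the observed sequence for each case: P(data | r = 1) = (1/9)(8/9)(1/9) = 0.010974; P(data | r = 2) = (2/9)(7/9)(2/9) = 0.038409; P(data | r = 6) = (6/9)(3/9)(6/9) = 0.14815; P(data | r = 7) = (7/9)(2/9)(7/9) = 0.13443; P(data | r = 8) = (8/9)(1/9)(8/9) = 0.087791.
Multiplying each by its prior: 1/5 · 0.010974 = 0.0021948, 1/5 · 0.038409 = 0.0076818, 1/5 · 0.14815 = 0.02963, 1/5 · 0.13443 = 0.026886, 1/5 · 0.087791 = 0.017558; with total 0.083951.
By Bayes' rule, P(r = 7 | data) = (0.026886) / (0.083951) = 0.32026.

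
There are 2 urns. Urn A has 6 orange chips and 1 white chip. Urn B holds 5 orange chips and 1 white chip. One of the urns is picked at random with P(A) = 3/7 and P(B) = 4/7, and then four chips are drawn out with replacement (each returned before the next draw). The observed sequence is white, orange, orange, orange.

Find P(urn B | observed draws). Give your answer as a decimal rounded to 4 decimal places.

Compute the likelihood of the observed sequence for each case: P(data | urn A) = (1/7)(6/7)(6/7)(6/7) = 0.089963; P(data | urn B) = (1/6)(5/6)(5/6)(5/6) = 0.096451.
The prior-weighted likelihoods are 3/7 · 0.089963 = 0.038555, 4/7 · 0.096451 = 0.055115; these sum to 0.09367.
By Bayes' rule, P(urn B | data) = (0.055115) / (0.09367) = 0.58839.

0.5884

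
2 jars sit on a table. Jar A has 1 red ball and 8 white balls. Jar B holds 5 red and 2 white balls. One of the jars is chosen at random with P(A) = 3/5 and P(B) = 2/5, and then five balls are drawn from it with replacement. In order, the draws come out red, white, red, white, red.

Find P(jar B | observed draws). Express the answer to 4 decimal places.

Compute the likelihood of the observed sequence for each case: P(data | jar A) = (1/9)(8/9)(1/9)(8/9)(1/9) = 0.0010838; P(data | jar B) = (5/7)(2/7)(5/7)(2/7)(5/7) = 0.02975.
Multiplying each by its prior: 3/5 · 0.0010838 = 0.00065031, 2/5 · 0.02975 = 0.0119; these sum to 0.01255.
So P(jar B | data) = (0.0119) / (0.01255) = 0.94818.

0.9482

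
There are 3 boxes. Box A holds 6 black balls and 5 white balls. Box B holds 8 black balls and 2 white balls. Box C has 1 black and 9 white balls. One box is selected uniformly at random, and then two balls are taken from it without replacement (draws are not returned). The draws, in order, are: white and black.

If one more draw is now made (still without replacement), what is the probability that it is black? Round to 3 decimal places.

0.558

The likelihood of the observed sequence under each hypothesis: P(data | box A) = (5/11)(6/10) = 3/11; P(data | box B) = (2/10)(8/9) = 8/45; P(data | box C) = (9/10)(1/9) = 1/10.
Weighting by the prior gives 1/3 · 3/11 = 1/11, 1/3 · 8/45 = 8/135, 1/3 · 1/10 = 1/30; summing to 109/594.
The posterior is then P(box A | data) = 54/109, P(box B | data) = 176/545, P(box C | data) = 99/545.
Averaging over the posterior, P(black next | data) = (5/9)(54/109) + (7/8)(176/545) + (0)(99/545) = 304/545.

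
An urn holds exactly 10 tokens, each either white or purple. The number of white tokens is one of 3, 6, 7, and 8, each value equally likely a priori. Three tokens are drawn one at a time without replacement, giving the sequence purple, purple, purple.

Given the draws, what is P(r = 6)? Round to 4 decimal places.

0.1000

For each hypothesis, P(data | H) works out to: P(data | r = 3) = (7/10)(6/9)(5/8) = 7/24; P(data | r = 6) = (4/10)(3/9)(2/8) = 1/30; P(data | r = 7) = (3/10)(2/9)(1/8) = 1/120; P(data | r = 8) = (2/10)(1/9)(0/8) = 0.
Weighting by the prior gives 1/4 · 7/24 = 7/96, 1/4 · 1/30 = 1/120, 1/4 · 1/120 = 1/480, 1/4 · 0 = 0; these sum to 1/12.
Hence P(r = 6 | data) = (1/120) / (1/12) = 1/10.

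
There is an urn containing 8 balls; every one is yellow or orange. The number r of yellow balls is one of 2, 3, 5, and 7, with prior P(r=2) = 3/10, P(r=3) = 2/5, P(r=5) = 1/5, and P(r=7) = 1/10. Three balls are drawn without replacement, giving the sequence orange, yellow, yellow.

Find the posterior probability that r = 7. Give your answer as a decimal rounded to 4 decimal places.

0.1321

Under each hypothesis, the probability of the observed sequence is: P(data | r = 2) = (6/8)(2/7)(1/6) = 1/28; P(data | r = 3) = (5/8)(3/7)(2/6) = 5/56; P(data | r = 5) = (3/8)(5/7)(4/6) = 5/28; P(data | r = 7) = (1/8)(7/7)(6/6) = 1/8.
The prior-weighted likelihoods are 3/10 · 1/28 = 3/280, 2/5 · 5/56 = 1/28, 1/5 · 5/28 = 1/28, 1/10 · 1/8 = 1/80; summing to 53/560.
By Bayes' rule, P(r = 7 | data) = (1/80) / (53/560) = 7/53.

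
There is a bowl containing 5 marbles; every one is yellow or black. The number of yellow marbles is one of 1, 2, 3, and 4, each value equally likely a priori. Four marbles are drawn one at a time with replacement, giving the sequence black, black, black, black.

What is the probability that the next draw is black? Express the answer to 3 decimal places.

The likelihood of the observed sequence under each hypothesis: P(data | r = 1) = (4/5)(4/5)(4/5)(4/5) = 0.4096; P(data | r = 2) = (3/5)(3/5)(3/5)(3/5) = 0.1296; P(data | r = 3) = (2/5)(2/5)(2/5)(2/5) = 0.0256; P(data | r = 4) = (1/5)(1/5)(1/5)(1/5) = 0.0016.
Weighting by the prior gives 1/4 · 0.4096 = 0.1024, 1/4 · 0.1296 = 0.0324, 1/4 · 0.0256 = 0.0064, 1/4 · 0.0016 = 0.0004; summing to 0.1416.
Normalising, the posterior is P(r = 1 | data) = 0.72316, P(r = 2 | data) = 0.22881, P(r = 3 | data) = 0.045198, P(r = 4 | data) = 0.0028249.
Averaging over the posterior, P(black next | data) = (4/5)(0.72316) + (3/5)(0.22881) + (2/5)(0.045198) + (1/5)(0.0028249) = 0.73446.

0.734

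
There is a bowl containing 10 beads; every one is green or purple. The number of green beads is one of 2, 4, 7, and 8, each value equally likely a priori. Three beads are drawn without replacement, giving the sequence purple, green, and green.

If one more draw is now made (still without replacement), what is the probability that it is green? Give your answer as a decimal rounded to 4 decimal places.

0.6337

The likelihood of the observed sequence under each hypothesis: P(data | r = 2) = (8/10)(2/9)(1/8) = 0.022222; P(data | r = 4) = (6/10)(4/9)(3/8) = 0.1; P(data | r = 7) = (3/10)(7/9)(6/8) = 0.175; P(data | r = 8) = (2/10)(8/9)(7/8) = 0.15556.
The prior-weighted likelihoods are 1/4 · 0.022222 = 0.0055556, 1/4 · 0.1 = 0.025, 1/4 · 0.175 = 0.04375, 1/4 · 0.15556 = 0.038889; these sum to 0.11319.
The posterior is then P(r = 2 | data) = 0.04908, P(r = 4 | data) = 0.22086, P(r = 7 | data) = 0.3865, P(r = 8 | data) = 0.34356.
Averaging over the posterior, P(green next | data) = (0)(0.04908) + (2/7)(0.22086) + (5/7)(0.3865) + (6/7)(0.34356) = 0.63365.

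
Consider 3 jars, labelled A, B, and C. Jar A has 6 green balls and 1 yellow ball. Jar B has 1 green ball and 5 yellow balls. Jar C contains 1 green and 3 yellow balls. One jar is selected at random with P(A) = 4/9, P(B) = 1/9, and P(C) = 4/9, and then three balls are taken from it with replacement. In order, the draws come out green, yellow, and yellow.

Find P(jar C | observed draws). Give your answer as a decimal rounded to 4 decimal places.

Under each hypothesis, the probability of the observed sequence is: P(data | jar A) = (6/7)(1/7)(1/7) = 0.017493; P(data | jar B) = (1/6)(5/6)(5/6) = 0.11574; P(data | jar C) = (1/4)(3/4)(3/4) = 0.14062.
Multiplying each by its prior: 4/9 · 0.017493 = 0.0077745, 1/9 · 0.11574 = 0.01286, 4/9 · 0.14062 = 0.0625; these sum to 0.083135.
So P(jar C | data) = (0.0625) / (0.083135) = 0.75179.

0.7518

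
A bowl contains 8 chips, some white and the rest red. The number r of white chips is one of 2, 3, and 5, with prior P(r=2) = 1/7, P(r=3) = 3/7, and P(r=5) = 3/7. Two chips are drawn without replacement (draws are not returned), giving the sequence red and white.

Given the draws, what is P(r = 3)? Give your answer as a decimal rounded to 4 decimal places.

Under each hypothesis, the probability of the observed sequence is: P(data | r = 2) = (6/8)(2/7) = 3/14; P(data | r = 3) = (5/8)(3/7) = 15/56; P(data | r = 5) = (3/8)(5/7) = 15/56.
Weighting by the prior gives 1/7 · 3/14 = 3/98, 3/7 · 15/56 = 45/392, 3/7 · 15/56 = 45/392; with total 51/196.
So P(r = 3 | data) = (45/392) / (51/196) = 15/34.

0.4412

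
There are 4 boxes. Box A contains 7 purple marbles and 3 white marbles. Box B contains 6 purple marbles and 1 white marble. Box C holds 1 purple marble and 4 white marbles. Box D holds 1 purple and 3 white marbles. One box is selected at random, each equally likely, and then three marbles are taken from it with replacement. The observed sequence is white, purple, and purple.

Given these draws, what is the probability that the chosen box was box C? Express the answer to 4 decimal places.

The likelihood of the observed sequence under each hypothesis: P(data | box A) = (3/10)(7/10)(7/10) = 0.147; P(data | box B) = (1/7)(6/7)(6/7) = 0.10496; P(data | box C) = (4/5)(1/5)(1/5) = 0.032; P(data | box D) = (3/4)(1/4)(1/4) = 0.046875.
The prior-weighted likelihoods are 1/4 · 0.147 = 0.03675, 1/4 · 0.10496 = 0.026239, 1/4 · 0.032 = 0.008, 1/4 · 0.046875 = 0.011719; these sum to 0.082708.
So P(box C | data) = (0.008) / (0.082708) = 0.096726.

0.0967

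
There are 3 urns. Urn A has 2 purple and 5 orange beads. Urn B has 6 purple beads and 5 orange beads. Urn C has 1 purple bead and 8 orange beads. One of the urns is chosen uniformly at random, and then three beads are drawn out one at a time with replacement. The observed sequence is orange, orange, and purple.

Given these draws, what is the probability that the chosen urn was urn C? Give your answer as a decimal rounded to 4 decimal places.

0.2535

Under each hypothesis, the probability of the observed sequence is: P(data | urn A) = (5/7)(5/7)(2/7) = 0.14577; P(data | urn B) = (5/11)(5/11)(6/11) = 0.1127; P(data | urn C) = (8/9)(8/9)(1/9) = 0.087791.
Weighting by the prior gives 1/3 · 0.14577 = 0.048591, 1/3 · 0.1127 = 0.037566, 1/3 · 0.087791 = 0.029264; with total 0.11542.
So P(urn C | data) = (0.029264) / (0.11542) = 0.25354.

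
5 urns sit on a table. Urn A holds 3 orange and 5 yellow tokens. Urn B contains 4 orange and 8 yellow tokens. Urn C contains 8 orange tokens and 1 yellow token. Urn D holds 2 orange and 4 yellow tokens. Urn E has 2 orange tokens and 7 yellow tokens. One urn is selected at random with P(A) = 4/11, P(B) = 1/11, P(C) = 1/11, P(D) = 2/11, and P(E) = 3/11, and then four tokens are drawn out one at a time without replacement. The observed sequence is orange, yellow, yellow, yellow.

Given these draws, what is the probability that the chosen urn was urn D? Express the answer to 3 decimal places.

For each hypothesis, P(data | H) works out to: P(data | urn A) = (3/8)(5/7)(4/6)(3/5) = 0.10714; P(data | urn B) = (4/12)(8/11)(7/10)(6/9) = 0.11313; P(data | urn C) = (8/9)(1/8)(0/7) = 0; P(data | urn D) = (2/6)(4/5)(3/4)(2/3) = 0.13333; P(data | urn E) = (2/9)(7/8)(6/7)(5/6) = 0.13889.
Weighting by the prior gives 4/11 · 0.10714 = 0.038961, 1/11 · 0.11313 = 0.010285, 1/11 · 0 = 0, 2/11 · 0.13333 = 0.024242, 3/11 · 0.13889 = 0.037879; summing to 0.11137.
Hence P(urn D | data) = (0.024242) / (0.11137) = 0.21768.

0.218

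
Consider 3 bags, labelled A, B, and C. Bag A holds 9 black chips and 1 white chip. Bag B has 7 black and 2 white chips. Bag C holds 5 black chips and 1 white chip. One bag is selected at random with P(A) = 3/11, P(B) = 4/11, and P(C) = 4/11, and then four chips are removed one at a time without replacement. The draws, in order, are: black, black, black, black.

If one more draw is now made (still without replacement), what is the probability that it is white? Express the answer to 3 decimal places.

Under each hypothesis, the probability of the observed sequence is: P(data | bag A) = (9/10)(8/9)(7/8)(6/7) = 3/5; P(data | bag B) = (7/9)(6/8)(5/7)(4/6) = 5/18; P(data | bag C) = (5/6)(4/5)(3/4)(2/3) = 1/3.
The prior-weighted likelihoods are 3/11 · 3/5 = 9/55, 4/11 · 5/18 = 10/99, 4/11 · 1/3 = 4/33; these sum to 191/495.
Dividing through by the total gives posterior P(bag A | data) = 81/191, P(bag B | data) = 50/191, P(bag C | data) = 60/191.
Averaging over the posterior, P(white next | data) = (1/6)(81/191) + (2/5)(50/191) + (1/2)(60/191) = 127/382.

0.332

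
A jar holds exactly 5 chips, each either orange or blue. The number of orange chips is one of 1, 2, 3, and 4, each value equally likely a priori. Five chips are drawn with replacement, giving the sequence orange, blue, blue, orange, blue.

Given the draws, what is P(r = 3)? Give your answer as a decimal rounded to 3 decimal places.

The likelihood of the observed sequence under each hypothesis: P(data | r = 1) = (1/5)(4/5)(4/5)(1/5)(4/5) = 0.02048; P(data | r = 2) = (2/5)(3/5)(3/5)(2/5)(3/5) = 0.03456; P(data | r = 3) = (3/5)(2/5)(2/5)(3/5)(2/5) = 0.02304; P(data | r = 4) = (4/5)(1/5)(1/5)(4/5)(1/5) = 0.00512.
Multiplying each by its prior: 1/4 · 0.02048 = 0.00512, 1/4 · 0.03456 = 0.00864, 1/4 · 0.02304 = 0.00576, 1/4 · 0.00512 = 0.00128; with total 0.0208.
Hence P(r = 3 | data) = (0.00576) / (0.0208) = 0.27692.

0.277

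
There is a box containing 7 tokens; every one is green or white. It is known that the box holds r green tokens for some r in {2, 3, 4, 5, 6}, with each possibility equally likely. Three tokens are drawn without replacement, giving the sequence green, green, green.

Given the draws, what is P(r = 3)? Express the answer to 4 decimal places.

The likelihood of the observed sequence under each hypothesis: P(data | r = 2) = (2/7)(1/6)(0/5) = 0; P(data | r = 3) = (3/7)(2/6)(1/5) = 1/35; P(data | r = 4) = (4/7)(3/6)(2/5) = 4/35; P(data | r = 5) = (5/7)(4/6)(3/5) = 2/7; P(data | r = 6) = (6/7)(5/6)(4/5) = 4/7.
Weighting by the prior gives 1/5 · 0 = 0, 1/5 · 1/35 = 1/175, 1/5 · 4/35 = 4/175, 1/5 · 2/7 = 2/35, 1/5 · 4/7 = 4/35; these sum to 1/5.
Therefore the posterior P(r = 3 | data) = (1/175) / (1/5) = 1/35.

0.0286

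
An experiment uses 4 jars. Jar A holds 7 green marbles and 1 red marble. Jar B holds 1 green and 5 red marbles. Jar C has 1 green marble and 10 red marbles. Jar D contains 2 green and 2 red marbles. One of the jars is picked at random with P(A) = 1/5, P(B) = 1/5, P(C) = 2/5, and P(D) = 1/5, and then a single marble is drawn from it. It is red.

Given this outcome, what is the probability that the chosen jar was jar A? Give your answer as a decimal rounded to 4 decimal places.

Compute the likelihood of this draw for each case: P(data | jar A) = (1/8) = 1/8; P(data | jar B) = (5/6) = 5/6; P(data | jar C) = (10/11) = 10/11; P(data | jar D) = (2/4) = 1/2.
Weighting by the prior gives 1/5 · 1/8 = 1/40, 1/5 · 5/6 = 1/6, 2/5 · 10/11 = 4/11, 1/5 · 1/2 = 1/10; summing to 173/264.
Hence P(jar A | data) = (1/40) / (173/264) = 33/865.

0.0382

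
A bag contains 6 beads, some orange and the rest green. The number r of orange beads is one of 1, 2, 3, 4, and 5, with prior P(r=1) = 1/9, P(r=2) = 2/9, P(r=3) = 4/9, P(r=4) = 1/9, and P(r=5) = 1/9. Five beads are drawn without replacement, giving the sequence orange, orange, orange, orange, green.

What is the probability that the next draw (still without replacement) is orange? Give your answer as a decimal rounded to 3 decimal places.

0.714

Under each hypothesis, the probability of the observed sequence is: P(data | r = 1) = (1/6)(0/5) = 0; P(data | r = 2) = (2/6)(1/5)(0/4) = 0; P(data | r = 3) = (3/6)(2/5)(1/4)(0/3) = 0; P(data | r = 4) = (4/6)(3/5)(2/4)(1/3)(2/2) = 1/15; P(data | r = 5) = (5/6)(4/5)(3/4)(2/3)(1/2) = 1/6.
The prior-weighted likelihoods are 1/9 · 0 = 0, 2/9 · 0 = 0, 4/9 · 0 = 0, 1/9 · 1/15 = 1/135, 1/9 · 1/6 = 1/54; these sum to 7/270.
The posterior is then P(r = 1 | data) = 0, P(r = 2 | data) = 0, P(r = 3 | data) = 0, P(r = 4 | data) = 2/7, P(r = 5 | data) = 5/7.
Averaging over the posterior, P(orange next | data) = (0)(2/7) + (1)(5/7) = 5/7.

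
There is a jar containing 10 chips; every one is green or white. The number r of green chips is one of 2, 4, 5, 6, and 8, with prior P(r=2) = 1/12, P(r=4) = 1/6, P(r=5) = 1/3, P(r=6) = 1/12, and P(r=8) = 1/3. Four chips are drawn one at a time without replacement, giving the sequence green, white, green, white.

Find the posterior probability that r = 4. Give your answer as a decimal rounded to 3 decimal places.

0.222

Under each hypothesis, the probability of the observed sequence is: P(data | r = 2) = (2/10)(8/9)(1/8)(7/7) = 1/45; P(data | r = 4) = (4/10)(6/9)(3/8)(5/7) = 1/14; P(data | r = 5) = (5/10)(5/9)(4/8)(4/7) = 5/63; P(data | r = 6) = (6/10)(4/9)(5/8)(3/7) = 1/14; P(data | r = 8) = (8/10)(2/9)(7/8)(1/7) = 1/45.
Multiplying each by its prior: 1/12 · 1/45 = 1/540, 1/6 · 1/14 = 1/84, 1/3 · 5/63 = 5/189, 1/12 · 1/14 = 1/168, 1/3 · 1/45 = 1/135; summing to 3/56.
Therefore the posterior P(r = 4 | data) = (1/84) / (3/56) = 2/9.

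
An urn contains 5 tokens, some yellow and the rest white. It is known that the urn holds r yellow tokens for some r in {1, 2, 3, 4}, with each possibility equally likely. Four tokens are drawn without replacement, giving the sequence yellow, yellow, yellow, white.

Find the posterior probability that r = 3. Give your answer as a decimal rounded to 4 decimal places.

Compute the likelihood of the observed sequence for each case: P(data | r = 1) = (1/5)(0/4) = 0; P(data | r = 2) = (2/5)(1/4)(0/3) = 0; P(data | r = 3) = (3/5)(2/4)(1/3)(2/2) = 1/10; P(data | r = 4) = (4/5)(3/4)(2/3)(1/2) = 1/5.
The prior-weighted likelihoods are 1/4 · 0 = 0, 1/4 · 0 = 0, 1/4 · 1/10 = 1/40, 1/4 · 1/5 = 1/20; summing to 3/40.
By Bayes' rule, P(r = 3 | data) = (1/40) / (3/40) = 1/3.

0.3333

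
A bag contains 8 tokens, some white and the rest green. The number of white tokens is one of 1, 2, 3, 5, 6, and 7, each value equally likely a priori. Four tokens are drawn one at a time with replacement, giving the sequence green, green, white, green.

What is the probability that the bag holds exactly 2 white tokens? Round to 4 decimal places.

0.3224

Under each hypothesis, the probability of the observed sequence is: P(data | r = 1) = (7/8)(7/8)(1/8)(7/8) = 0.08374; P(data | r = 2) = (6/8)(6/8)(2/8)(6/8) = 0.10547; P(data | r = 3) = (5/8)(5/8)(3/8)(5/8) = 0.091553; P(data | r = 5) = (3/8)(3/8)(5/8)(3/8) = 0.032959; P(data | r = 6) = (2/8)(2/8)(6/8)(2/8) = 0.011719; P(data | r = 7) = (1/8)(1/8)(7/8)(1/8) = 0.001709.
Weighting by the prior gives 1/6 · 0.08374 = 0.013957, 1/6 · 0.10547 = 0.017578, 1/6 · 0.091553 = 0.015259, 1/6 · 0.032959 = 0.0054932, 1/6 · 0.011719 = 0.0019531, 1/6 · 0.001709 = 0.00028483; summing to 0.054525.
So P(r = 2 | data) = (0.017578) / (0.054525) = 0.32239.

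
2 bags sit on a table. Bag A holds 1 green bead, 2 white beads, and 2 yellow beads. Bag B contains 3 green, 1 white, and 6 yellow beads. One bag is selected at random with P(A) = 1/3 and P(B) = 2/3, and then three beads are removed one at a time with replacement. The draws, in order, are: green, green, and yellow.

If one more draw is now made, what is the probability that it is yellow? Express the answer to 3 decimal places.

0.574

The likelihood of the observed sequence under each hypothesis: P(data | bag A) = (1/5)(1/5)(2/5) = 2/125; P(data | bag B) = (3/10)(3/10)(6/10) = 27/500.
Multiplying each by its prior: 1/3 · 2/125 = 2/375, 2/3 · 27/500 = 9/250; with total 31/750.
The posterior is then P(bag A | data) = 4/31, P(bag B | data) = 27/31.
Averaging over the posterior, P(yellow next | data) = (2/5)(4/31) + (3/5)(27/31) = 89/155.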